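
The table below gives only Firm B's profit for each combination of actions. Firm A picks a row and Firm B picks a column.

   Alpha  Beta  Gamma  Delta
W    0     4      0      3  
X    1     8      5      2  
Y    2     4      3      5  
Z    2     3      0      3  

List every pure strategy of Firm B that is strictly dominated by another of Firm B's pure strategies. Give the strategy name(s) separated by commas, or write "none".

Alpha: dominated, since Beta does at least as well everywhere (W: 4>0, X: 8>1, Y: 4>2, Z: 3>2).
Nothing dominates Beta: Alpha at W (4>0); Gamma at W (4>0); Delta at W (4>3).
Beta strictly dominates Gamma — W: 4>0, X: 8>5, Y: 4>3, Z: 3>0.
Delta: no other strategy beats it everywhere (Alpha at W (3>0); Beta at Y (5>4); Gamma at W (3>0)).

Alpha, Gamma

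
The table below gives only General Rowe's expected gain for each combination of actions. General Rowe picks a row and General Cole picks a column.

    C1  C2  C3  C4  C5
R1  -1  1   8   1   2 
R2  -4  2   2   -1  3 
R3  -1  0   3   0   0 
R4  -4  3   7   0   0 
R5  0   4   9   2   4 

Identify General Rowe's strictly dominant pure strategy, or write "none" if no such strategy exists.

R5

R5 vs R1: C1: 0>-1, C2: 4>1, C3: 9>8, C4: 2>1, C5: 4>2.
R5 vs R2: C1: 0>-4, C2: 4>2, C3: 9>2, C4: 2>-1, C5: 4>3.
R5 vs R3: C1: 0>-1, C2: 4>0, C3: 9>3, C4: 2>0, C5: 4>0.
R5 vs R4: C1: 0>-4, C2: 4>3, C3: 9>7, C4: 2>0, C5: 4>0.
R5 strictly beats every other strategy against every opponent action, so it is strictly dominant.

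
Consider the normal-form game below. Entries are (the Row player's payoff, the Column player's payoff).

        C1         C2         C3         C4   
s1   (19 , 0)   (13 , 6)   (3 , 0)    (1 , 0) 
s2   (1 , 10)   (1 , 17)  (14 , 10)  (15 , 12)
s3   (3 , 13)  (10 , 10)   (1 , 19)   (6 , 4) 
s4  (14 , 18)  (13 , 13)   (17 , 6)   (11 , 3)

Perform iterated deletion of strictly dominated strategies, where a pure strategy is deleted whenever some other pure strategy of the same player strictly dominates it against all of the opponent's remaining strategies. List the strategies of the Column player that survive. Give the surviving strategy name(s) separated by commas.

The Row player's strategy s3 is strictly dominated by s4 (C1: 14>3, C2: 13>10, C3: 17>1, C4: 11>6) and is removed.
The Column player's strategy C3 is strictly dominated by C2 (s1: 6>0, s2: 17>10, s4: 13>6) and is removed.
Column C4 is eliminated: C2 beats it against every remaining row (s1: 6>0, s2: 17>12, s4: 13>3).
The Row player's strategy s2 is strictly dominated by s1 (C1: 19>1, C2: 13>1) and is removed.
Among the remaining strategies, none is strictly dominated by another pure strategy of the same player, so the elimination stops.
Surviving strategies — the Row player: {s1, s4}; the Column player: {C1, C2}.

C1, C2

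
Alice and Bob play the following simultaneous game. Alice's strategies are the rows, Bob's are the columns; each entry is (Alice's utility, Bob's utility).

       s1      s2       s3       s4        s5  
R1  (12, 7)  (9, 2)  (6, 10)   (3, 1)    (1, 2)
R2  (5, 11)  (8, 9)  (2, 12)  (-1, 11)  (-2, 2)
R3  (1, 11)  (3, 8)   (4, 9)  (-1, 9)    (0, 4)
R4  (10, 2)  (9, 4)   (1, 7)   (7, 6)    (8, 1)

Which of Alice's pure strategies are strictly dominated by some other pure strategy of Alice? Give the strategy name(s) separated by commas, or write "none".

R1 is not dominated — it holds its own against R2 at s1 (12>5); R3 at s1 (12>1); R4 at s1 (12>10).
R2 is strictly dominated by R1 (s1: 12>5, s2: 9>8, s3: 6>2, s4: 3>-1, s5: 1>-2).
R1 strictly dominates R3 — s1: 12>1, s2: 9>3, s3: 6>4, s4: 3>-1, s5: 1>0.
R4: no other strategy beats it everywhere (R1 at s2 (9=9); R2 at s1 (10>5); R3 at s1 (10>1)).

R2, R3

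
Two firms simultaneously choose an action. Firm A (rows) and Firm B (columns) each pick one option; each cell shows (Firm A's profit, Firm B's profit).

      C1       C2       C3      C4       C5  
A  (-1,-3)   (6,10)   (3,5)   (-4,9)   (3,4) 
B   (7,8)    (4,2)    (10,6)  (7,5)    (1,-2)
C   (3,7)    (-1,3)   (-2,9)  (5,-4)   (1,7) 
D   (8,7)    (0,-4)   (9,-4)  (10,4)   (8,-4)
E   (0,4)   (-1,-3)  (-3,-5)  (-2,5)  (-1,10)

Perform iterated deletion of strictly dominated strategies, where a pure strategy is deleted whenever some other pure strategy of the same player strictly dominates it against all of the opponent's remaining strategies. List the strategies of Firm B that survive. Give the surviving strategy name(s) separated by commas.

Firm A's strategy C is strictly dominated by D (C1: 8>3, C2: 0>-1, C3: 9>-2, C4: 10>5, C5: 8>1) and is removed.
Firm A's strategy E is strictly dominated by B (C1: 7>0, C2: 4>-1, C3: 10>-3, C4: 7>-2, C5: 1>-1) and is removed.
For Firm B, C4 strictly dominates C5 on the remaining rows (A: 9>4, B: 5>-2, D: 4>-4); eliminate C5.
Among the remaining strategies, none is strictly dominated by another pure strategy of the same player, so the elimination stops.
Surviving strategies — Firm A: {A, B, D}; Firm B: {C1, C2, C3, C4}.

C1, C2, C3, C4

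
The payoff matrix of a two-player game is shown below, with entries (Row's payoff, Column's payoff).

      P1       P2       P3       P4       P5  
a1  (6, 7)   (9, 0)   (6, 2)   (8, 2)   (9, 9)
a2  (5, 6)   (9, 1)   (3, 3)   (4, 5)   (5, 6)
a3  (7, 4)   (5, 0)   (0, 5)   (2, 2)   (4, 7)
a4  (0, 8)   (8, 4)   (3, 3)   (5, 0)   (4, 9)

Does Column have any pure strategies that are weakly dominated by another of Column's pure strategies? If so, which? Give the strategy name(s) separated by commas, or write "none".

P5 weakly dominates P1 — a1: 9>7, a2: 6=6, a3: 7>4, a4: 9>8.
P1 weakly dominates P2 — a1: 7>0, a2: 6>1, a3: 4>0, a4: 8>4.
P3 is weakly dominated by P5 (a1: 9>2, a2: 6>3, a3: 7>5, a4: 9>3).
P1 weakly dominates P4 — a1: 7>2, a2: 6>5, a3: 4>2, a4: 8>0.
P5: no other strategy beats it everywhere (P1 at a1 (9>7); P2 at a1 (9>0); P3 at a1 (9>2); P4 at a1 (9>2)).

P1, P2, P3, P4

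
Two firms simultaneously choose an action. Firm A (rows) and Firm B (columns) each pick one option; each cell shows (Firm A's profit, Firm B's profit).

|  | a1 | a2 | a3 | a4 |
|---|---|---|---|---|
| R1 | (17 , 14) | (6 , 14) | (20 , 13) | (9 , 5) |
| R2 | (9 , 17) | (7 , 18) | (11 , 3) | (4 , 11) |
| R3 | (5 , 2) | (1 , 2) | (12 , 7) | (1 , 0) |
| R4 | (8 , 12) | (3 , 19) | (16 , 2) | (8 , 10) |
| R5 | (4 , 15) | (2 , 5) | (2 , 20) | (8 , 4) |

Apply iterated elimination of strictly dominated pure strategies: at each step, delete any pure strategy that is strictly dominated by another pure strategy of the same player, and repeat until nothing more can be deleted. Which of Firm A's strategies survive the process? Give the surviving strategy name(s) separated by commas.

Firm A's strategy R3 is strictly dominated by R1 (a1: 17>5, a2: 6>1, a3: 20>12, a4: 9>1) and is removed.
For Firm A, R1 strictly dominates R4 on the remaining columns (a1: 17>8, a2: 6>3, a3: 20>16, a4: 9>8); eliminate R4.
Row R5 is eliminated: R1 beats it against every remaining column (a1: 17>4, a2: 6>2, a3: 20>2, a4: 9>8).
Firm B's strategy a3 is strictly dominated by a1 (R1: 14>13, R2: 17>3) and is removed.
Firm B's strategy a4 is strictly dominated by a1 (R1: 14>5, R2: 17>11) and is removed.
Among the remaining strategies, none is strictly dominated by another pure strategy of the same player, so the elimination stops.
Surviving strategies — Firm A: {R1, R2}; Firm B: {a1, a2}.

R1, R2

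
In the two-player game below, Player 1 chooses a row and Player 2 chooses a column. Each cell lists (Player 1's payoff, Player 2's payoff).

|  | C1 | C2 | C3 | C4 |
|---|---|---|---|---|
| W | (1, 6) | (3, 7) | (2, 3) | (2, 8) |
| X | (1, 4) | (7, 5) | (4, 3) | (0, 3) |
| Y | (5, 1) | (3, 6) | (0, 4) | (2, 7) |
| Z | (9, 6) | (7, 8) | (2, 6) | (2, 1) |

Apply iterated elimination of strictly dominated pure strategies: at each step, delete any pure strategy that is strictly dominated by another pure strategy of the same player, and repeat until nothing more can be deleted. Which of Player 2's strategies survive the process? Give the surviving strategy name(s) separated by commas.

Player 2's strategy C1 is strictly dominated by C2 (W: 7>6, X: 5>4, Y: 6>1, Z: 8>6) and is removed.
For Player 2, C2 strictly dominates C3 on the remaining rows (W: 7>3, X: 5>3, Y: 6>4, Z: 8>6); eliminate C3.
Among the remaining strategies, none is strictly dominated by another pure strategy of the same player, so the elimination stops.
Surviving strategies — Player 1: {W, X, Y, Z}; Player 2: {C2, C4}.

C2, C4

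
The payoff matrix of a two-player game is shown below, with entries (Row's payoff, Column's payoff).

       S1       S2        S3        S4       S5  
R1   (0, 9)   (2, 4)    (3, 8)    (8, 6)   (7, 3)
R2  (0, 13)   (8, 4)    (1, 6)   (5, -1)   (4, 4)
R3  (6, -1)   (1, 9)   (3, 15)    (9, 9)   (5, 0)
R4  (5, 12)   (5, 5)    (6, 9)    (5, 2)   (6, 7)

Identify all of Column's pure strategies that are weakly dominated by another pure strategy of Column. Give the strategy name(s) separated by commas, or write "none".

S1 is not dominated — it holds its own against S2 at R1 (9>4); S3 at R1 (9>8); S4 at R1 (9>6); S5 at R1 (9>3).
S2 is weakly dominated by S3 (R1: 8>4, R2: 6>4, R3: 15>9, R4: 9>5).
S3: no other strategy beats it everywhere (S1 at R3 (15>-1); S2 at R1 (8>4); S4 at R1 (8>6); S5 at R1 (8>3)).
S4 is weakly dominated by S3 (R1: 8>6, R2: 6>-1, R3: 15>9, R4: 9>2).
S3 weakly dominates S5 — R1: 8>3, R2: 6>4, R3: 15>0, R4: 9>7.

S2, S4, S5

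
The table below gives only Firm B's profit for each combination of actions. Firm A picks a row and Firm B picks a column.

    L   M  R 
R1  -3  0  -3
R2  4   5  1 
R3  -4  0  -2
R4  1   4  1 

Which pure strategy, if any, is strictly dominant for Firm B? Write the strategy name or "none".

M

M vs L: R1: 0>-3, R2: 5>4, R3: 0>-4, R4: 4>1.
M vs R: R1: 0>-3, R2: 5>1, R3: 0>-2, R4: 4>1.
M strictly beats every other strategy against every opponent action, so it is strictly dominant.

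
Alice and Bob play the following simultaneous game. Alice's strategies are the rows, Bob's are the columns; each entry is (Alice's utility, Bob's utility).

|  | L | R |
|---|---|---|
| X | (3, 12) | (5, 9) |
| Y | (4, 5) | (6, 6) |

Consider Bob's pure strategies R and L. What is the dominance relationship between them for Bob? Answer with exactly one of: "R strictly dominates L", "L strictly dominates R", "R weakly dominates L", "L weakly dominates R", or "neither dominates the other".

neither dominates the other

Compare R to L across each opponent action: X: 9<12, Y: 6>5.
R does better at Y but worse at X; neither strategy dominates the other.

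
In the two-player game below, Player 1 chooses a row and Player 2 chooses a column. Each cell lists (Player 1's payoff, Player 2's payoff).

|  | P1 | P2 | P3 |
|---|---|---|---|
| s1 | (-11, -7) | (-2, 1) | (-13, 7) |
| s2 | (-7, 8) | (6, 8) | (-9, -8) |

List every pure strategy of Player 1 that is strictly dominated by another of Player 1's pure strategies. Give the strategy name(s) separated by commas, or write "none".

s1: dominated, since s2 does at least as well everywhere (P1: -7>-11, P2: 6>-2, P3: -9>-13).
s2: no other strategy beats it everywhere (s1 at P1 (-7>-11)).

s1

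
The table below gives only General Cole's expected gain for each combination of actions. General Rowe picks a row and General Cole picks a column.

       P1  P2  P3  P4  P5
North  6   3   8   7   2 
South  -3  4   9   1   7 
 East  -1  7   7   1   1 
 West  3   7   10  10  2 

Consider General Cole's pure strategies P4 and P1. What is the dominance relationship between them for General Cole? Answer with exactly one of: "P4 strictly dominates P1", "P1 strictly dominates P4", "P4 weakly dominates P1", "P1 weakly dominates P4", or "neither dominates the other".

Compare P4 to P1 across each opponent action: North: 7>6, South: 1>-3, East: 1>-1, West: 10>3.
P4 gives a strictly higher payoff against each opponent action, so P4 strictly dominates P1.

P4 strictly dominates P1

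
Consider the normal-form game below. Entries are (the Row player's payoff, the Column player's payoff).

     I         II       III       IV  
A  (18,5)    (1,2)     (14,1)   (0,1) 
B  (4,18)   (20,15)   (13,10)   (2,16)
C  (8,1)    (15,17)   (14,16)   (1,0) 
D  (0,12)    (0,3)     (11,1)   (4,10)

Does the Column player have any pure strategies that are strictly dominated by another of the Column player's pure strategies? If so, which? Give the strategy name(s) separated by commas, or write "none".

III, IV

I: no other strategy beats it everywhere (II at A (5>2); III at A (5>1); IV at A (5>1)).
II: no other strategy beats it everywhere (I at C (17>1); III at A (2>1); IV at A (2>1)).
II strictly dominates III — A: 2>1, B: 15>10, C: 17>16, D: 3>1.
I strictly dominates IV — A: 5>1, B: 18>16, C: 1>0, D: 12>10.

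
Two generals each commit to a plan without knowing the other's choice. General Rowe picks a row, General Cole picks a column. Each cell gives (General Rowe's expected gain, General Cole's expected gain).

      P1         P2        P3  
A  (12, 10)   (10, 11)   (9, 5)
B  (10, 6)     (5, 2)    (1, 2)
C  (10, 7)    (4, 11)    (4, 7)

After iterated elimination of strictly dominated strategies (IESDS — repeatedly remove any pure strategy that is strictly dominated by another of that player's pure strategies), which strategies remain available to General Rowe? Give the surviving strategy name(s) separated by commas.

A

Row B is eliminated: A beats it against every remaining column (P1: 12>10, P2: 10>5, P3: 9>1).
General Rowe's strategy C is strictly dominated by A (P1: 12>10, P2: 10>4, P3: 9>4) and is removed.
Column P1 is eliminated: P2 beats it against every remaining row (A: 11>10).
For General Cole, P2 strictly dominates P3 on the remaining rows (A: 11>5); eliminate P3.
Among the remaining strategies, none is strictly dominated by another pure strategy of the same player, so the elimination stops.
Surviving strategies — General Rowe: {A}; General Cole: {P2}.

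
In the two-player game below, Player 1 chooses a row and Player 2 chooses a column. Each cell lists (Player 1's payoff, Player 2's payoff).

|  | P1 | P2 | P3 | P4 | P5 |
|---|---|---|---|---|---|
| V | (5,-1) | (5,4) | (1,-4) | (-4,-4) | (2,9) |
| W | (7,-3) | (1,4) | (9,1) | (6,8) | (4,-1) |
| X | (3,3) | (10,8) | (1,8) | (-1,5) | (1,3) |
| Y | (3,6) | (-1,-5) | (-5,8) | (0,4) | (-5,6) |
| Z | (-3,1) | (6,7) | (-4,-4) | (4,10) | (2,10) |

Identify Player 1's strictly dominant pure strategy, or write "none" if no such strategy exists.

none

V fails to dominate W at P1 (5<7).
W fails to dominate V at P2 (1<5).
X fails to dominate V at P1 (3<5).
Y fails to dominate V at P1 (3<5).
Z fails to dominate V at P1 (-3<5).
No single strategy dominates all the others.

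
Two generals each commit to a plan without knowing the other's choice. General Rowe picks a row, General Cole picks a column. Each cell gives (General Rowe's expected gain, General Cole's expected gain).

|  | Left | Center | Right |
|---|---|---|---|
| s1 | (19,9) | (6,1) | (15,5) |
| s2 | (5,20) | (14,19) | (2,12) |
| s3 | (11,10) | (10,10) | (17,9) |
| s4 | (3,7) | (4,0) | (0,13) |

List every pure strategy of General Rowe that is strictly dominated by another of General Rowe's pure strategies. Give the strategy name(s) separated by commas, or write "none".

s1: no other strategy beats it everywhere (s2 at Left (19>5); s3 at Left (19>11); s4 at Left (19>3)).
s2: no other strategy beats it everywhere (s1 at Center (14>6); s3 at Center (14>10); s4 at Left (5>3)).
Nothing dominates s3: s1 at Center (10>6); s2 at Left (11>5); s4 at Left (11>3).
s4 is strictly dominated by s1 (Left: 19>3, Center: 6>4, Right: 15>0).

s4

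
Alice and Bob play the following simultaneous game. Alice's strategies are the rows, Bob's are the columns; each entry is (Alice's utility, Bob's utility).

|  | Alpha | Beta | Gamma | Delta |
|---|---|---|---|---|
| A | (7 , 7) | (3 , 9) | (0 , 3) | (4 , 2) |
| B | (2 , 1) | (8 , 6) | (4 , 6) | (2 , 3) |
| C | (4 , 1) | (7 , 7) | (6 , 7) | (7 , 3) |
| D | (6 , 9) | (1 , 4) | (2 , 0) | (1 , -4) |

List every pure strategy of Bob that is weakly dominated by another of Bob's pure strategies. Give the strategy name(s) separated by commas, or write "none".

Gamma, Delta

Alpha: no other strategy beats it everywhere (Beta at D (9>4); Gamma at A (7>3); Delta at A (7>2)).
Nothing dominates Beta: Alpha at A (9>7); Gamma at A (9>3); Delta at A (9>2).
Gamma: dominated, since Beta does at least as well everywhere (A: 9>3, B: 6=6, C: 7=7, D: 4>0).
Beta weakly dominates Delta — A: 9>2, B: 6>3, C: 7>3, D: 4>-4.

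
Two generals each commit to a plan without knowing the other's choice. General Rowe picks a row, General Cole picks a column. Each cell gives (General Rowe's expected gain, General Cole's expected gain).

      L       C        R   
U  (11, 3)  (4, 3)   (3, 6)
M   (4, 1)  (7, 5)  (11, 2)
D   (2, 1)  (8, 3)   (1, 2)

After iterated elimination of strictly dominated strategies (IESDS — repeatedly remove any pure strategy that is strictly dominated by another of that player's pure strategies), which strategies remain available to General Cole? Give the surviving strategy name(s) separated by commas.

C

For General Cole, R strictly dominates L on the remaining rows (U: 6>3, M: 2>1, D: 2>1); eliminate L.
Row U is eliminated: M beats it against every remaining column (C: 7>4, R: 11>3).
General Cole's strategy R is strictly dominated by C (M: 5>2, D: 3>2) and is removed.
Row M is eliminated: D beats it against every remaining column (C: 8>7).
Among the remaining strategies, none is strictly dominated by another pure strategy of the same player, so the elimination stops.
Surviving strategies — General Rowe: {D}; General Cole: {C}.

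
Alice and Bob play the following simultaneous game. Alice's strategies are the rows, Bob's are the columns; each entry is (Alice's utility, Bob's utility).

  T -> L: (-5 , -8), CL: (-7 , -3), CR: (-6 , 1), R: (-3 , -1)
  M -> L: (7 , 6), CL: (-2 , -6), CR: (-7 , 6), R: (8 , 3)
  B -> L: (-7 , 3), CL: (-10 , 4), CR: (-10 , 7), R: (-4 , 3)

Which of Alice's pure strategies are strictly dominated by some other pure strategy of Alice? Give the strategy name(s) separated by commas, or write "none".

T is not dominated — it holds its own against M at CR (-6>-7); B at L (-5>-7).
M is not dominated — it holds its own against T at L (7>-5); B at L (7>-7).
B is strictly dominated by T (L: -5>-7, CL: -7>-10, CR: -6>-10, R: -3>-4).

B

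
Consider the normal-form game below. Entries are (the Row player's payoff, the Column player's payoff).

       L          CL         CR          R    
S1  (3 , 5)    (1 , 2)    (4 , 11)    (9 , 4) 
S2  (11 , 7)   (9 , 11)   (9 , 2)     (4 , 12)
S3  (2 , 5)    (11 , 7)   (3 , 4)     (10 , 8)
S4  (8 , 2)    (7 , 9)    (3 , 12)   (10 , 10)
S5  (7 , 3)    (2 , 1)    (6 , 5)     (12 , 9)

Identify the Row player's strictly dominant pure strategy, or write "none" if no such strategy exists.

none

S1 fails to dominate S2 at L (3<11).
S2 fails to dominate S1 at R (4<9).
S3 fails to dominate S1 at L (2<3).
S4 fails to dominate S1 at CR (3<4).
S5 fails to dominate S2 at L (7<11).
No single strategy dominates all the others.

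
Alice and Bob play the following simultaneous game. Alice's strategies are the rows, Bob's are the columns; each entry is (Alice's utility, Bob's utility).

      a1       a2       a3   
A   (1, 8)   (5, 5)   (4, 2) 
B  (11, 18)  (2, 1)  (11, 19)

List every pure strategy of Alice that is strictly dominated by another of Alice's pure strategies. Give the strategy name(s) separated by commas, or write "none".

none

A: no other strategy beats it everywhere (B at a2 (5>2)).
B is not dominated — it holds its own against A at a1 (11>1).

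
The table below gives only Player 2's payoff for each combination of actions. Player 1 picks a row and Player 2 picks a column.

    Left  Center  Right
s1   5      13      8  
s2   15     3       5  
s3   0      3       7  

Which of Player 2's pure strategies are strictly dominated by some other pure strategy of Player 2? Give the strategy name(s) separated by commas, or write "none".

Nothing dominates Left: Center at s2 (15>3); Right at s2 (15>5).
Center: no other strategy beats it everywhere (Left at s1 (13>5); Right at s1 (13>8)).
Nothing dominates Right: Left at s1 (8>5); Center at s2 (5>3).

none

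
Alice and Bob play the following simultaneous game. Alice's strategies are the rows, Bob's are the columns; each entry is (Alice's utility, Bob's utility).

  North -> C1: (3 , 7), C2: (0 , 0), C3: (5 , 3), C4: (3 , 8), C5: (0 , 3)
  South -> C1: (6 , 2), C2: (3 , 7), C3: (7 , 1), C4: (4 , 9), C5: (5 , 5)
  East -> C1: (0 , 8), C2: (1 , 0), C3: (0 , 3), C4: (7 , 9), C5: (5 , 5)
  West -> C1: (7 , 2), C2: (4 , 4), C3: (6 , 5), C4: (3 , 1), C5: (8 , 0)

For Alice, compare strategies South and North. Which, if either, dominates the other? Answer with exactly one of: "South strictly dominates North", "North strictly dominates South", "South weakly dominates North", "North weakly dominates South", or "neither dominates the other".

South strictly dominates North

Compare South to North across each choice by Bob: C1: 6>3, C2: 3>0, C3: 7>5, C4: 4>3, C5: 5>0.
South gives a strictly higher payoff against each choice by Bob, so South strictly dominates North.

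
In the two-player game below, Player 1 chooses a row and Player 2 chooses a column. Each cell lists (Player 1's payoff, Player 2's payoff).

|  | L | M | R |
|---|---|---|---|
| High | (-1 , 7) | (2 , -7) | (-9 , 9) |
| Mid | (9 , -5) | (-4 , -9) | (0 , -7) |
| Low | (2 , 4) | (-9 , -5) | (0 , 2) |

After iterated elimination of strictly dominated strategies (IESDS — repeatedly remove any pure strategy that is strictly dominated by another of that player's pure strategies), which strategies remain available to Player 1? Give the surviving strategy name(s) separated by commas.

For Player 2, L strictly dominates M on the remaining rows (High: 7>-7, Mid: -5>-9, Low: 4>-5); eliminate M.
For Player 1, Mid strictly dominates High on the remaining columns (L: 9>-1, R: 0>-9); eliminate High.
Player 2's strategy R is strictly dominated by L (Mid: -5>-7, Low: 4>2) and is removed.
Row Low is eliminated: Mid beats it against every remaining column (L: 9>2).
Among the remaining strategies, none is strictly dominated by another pure strategy of the same player, so the elimination stops.
Surviving strategies — Player 1: {Mid}; Player 2: {L}.

Mid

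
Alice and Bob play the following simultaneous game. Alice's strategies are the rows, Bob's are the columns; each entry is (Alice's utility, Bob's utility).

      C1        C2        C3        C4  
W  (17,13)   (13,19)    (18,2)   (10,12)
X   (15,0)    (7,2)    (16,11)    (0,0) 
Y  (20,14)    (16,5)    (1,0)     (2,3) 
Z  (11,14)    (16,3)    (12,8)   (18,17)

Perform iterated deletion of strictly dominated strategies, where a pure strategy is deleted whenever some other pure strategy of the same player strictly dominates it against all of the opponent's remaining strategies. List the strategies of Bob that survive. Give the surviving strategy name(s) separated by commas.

C1, C2, C4

Row X is eliminated: W beats it against every remaining column (C1: 17>15, C2: 13>7, C3: 18>16, C4: 10>0).
For Bob, C1 strictly dominates C3 on the remaining rows (W: 13>2, Y: 14>0, Z: 14>8); eliminate C3.
Among the remaining strategies, none is strictly dominated by another pure strategy of the same player, so the elimination stops.
Surviving strategies — Alice: {W, Y, Z}; Bob: {C1, C2, C4}.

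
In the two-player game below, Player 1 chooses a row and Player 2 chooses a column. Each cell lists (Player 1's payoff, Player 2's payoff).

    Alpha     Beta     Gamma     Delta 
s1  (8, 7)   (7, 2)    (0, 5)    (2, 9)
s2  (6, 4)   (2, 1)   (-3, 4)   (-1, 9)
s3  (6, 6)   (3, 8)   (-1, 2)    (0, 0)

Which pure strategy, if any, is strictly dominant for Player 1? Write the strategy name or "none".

s1 vs s2: Alpha: 8>6, Beta: 7>2, Gamma: 0>-3, Delta: 2>-1.
s1 vs s3: Alpha: 8>6, Beta: 7>3, Gamma: 0>-1, Delta: 2>0.
s1 strictly beats every other strategy against every opponent action, so it is strictly dominant.

s1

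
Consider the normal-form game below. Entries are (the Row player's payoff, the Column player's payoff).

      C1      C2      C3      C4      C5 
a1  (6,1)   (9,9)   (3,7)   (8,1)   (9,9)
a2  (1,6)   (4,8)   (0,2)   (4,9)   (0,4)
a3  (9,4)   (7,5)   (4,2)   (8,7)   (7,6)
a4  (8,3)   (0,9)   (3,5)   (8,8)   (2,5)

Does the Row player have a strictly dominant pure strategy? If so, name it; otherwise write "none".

a1 fails to dominate a3 at C1 (6<9).
a2 fails to dominate a1 at C1 (1<6).
a3 fails to dominate a1 at C2 (7<9).
a4 fails to dominate a1 at C2 (0<9).
No single strategy dominates all the others.

none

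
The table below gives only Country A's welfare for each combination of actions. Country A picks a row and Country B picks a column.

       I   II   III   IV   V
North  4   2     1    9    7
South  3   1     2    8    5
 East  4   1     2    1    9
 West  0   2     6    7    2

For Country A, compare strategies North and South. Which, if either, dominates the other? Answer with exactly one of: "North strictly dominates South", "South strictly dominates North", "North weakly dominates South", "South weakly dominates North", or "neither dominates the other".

neither dominates the other

Compare North to South across each choice by Country B: I: 4>3, II: 2>1, III: 1<2, IV: 9>8, V: 7>5.
North does better at I, II, IV, V but worse at III; neither strategy dominates the other.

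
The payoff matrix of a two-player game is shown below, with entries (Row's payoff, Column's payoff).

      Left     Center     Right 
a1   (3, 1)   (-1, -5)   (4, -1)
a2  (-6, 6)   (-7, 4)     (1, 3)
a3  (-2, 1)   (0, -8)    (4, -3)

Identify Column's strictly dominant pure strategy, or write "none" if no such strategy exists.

Left

Left vs Center: a1: 1>-5, a2: 6>4, a3: 1>-8.
Left vs Right: a1: 1>-1, a2: 6>3, a3: 1>-3.
Left strictly beats every other strategy against every opponent action, so it is strictly dominant.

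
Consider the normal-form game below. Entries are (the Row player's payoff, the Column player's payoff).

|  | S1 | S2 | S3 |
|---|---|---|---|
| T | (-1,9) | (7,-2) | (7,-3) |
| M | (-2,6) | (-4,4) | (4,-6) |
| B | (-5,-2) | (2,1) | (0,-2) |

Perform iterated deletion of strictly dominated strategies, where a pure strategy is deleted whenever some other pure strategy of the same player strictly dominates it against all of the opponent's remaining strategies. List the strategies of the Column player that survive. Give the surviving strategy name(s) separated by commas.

S1

Row M is eliminated: T beats it against every remaining column (S1: -1>-2, S2: 7>-4, S3: 7>4).
The Row player's strategy B is strictly dominated by T (S1: -1>-5, S2: 7>2, S3: 7>0) and is removed.
For the Column player, S1 strictly dominates S2 on the remaining rows (T: 9>-2); eliminate S2.
The Column player's strategy S3 is strictly dominated by S1 (T: 9>-3) and is removed.
Among the remaining strategies, none is strictly dominated by another pure strategy of the same player, so the elimination stops.
Surviving strategies — the Row player: {T}; the Column player: {S1}.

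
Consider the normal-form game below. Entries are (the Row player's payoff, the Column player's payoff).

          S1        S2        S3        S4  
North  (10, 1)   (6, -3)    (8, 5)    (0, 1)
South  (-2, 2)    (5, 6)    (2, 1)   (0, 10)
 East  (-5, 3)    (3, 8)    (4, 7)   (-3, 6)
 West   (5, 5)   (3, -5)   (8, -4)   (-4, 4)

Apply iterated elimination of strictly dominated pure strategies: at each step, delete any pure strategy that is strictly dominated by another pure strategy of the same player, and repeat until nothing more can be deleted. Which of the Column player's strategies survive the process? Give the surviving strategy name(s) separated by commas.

S1, S3, S4

Row East is eliminated: North beats it against every remaining column (S1: 10>-5, S2: 6>3, S3: 8>4, S4: 0>-3).
For the Column player, S4 strictly dominates S2 on the remaining rows (North: 1>-3, South: 10>6, West: 4>-5); eliminate S2.
Among the remaining strategies, none is strictly dominated by another pure strategy of the same player, so the elimination stops.
Surviving strategies — the Row player: {North, South, West}; the Column player: {S1, S3, S4}.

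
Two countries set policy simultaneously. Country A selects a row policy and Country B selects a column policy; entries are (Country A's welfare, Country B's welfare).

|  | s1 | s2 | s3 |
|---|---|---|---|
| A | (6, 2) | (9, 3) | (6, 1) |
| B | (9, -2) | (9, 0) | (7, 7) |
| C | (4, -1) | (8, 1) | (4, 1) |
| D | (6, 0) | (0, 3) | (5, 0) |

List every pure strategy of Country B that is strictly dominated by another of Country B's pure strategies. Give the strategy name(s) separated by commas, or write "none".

s1: dominated, since s2 does at least as well everywhere (A: 3>2, B: 0>-2, C: 1>-1, D: 3>0).
s2: no other strategy beats it everywhere (s1 at A (3>2); s3 at A (3>1)).
s3: no other strategy beats it everywhere (s1 at B (7>-2); s2 at B (7>0)).

s1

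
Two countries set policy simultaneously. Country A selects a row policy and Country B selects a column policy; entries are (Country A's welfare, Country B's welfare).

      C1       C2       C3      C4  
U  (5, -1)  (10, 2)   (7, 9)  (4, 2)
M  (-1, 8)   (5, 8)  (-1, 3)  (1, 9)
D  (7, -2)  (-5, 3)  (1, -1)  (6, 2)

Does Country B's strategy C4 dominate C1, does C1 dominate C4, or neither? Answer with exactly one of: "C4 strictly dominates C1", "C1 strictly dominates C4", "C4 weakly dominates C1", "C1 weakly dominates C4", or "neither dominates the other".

C4 strictly dominates C1

Compare C4 to C1 across each choice by Country A: U: 2>-1, M: 9>8, D: 2>-2.
Every comparison favours C4, so C4 strictly dominates C1.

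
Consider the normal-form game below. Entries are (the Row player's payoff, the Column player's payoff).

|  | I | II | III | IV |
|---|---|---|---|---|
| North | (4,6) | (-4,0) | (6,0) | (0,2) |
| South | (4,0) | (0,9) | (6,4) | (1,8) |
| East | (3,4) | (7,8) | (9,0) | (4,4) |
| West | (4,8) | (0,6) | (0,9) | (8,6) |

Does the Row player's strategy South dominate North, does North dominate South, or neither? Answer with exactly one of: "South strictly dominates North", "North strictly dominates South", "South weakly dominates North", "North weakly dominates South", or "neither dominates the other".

Compare South to North across each opponent action: I: 4=4, II: 0>-4, III: 6=6, IV: 1>0.
South is at least as good everywhere and strictly better somewhere (tied only at I, III), so South weakly but not strictly dominates North.

South weakly dominates North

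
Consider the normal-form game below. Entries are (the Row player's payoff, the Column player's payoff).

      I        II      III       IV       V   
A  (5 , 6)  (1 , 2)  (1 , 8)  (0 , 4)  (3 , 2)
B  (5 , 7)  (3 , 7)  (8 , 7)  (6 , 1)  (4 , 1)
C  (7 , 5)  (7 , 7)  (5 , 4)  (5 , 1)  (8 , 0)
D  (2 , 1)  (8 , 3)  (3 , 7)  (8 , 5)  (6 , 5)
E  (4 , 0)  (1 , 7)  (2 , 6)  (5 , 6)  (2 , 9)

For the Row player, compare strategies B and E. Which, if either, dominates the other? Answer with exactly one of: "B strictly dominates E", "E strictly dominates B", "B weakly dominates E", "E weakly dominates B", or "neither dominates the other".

Compare B to E across every action of the Column player: I: 5>4, II: 3>1, III: 8>2, IV: 6>5, V: 4>2.
Every comparison favours B, so B strictly dominates E.

B strictly dominates E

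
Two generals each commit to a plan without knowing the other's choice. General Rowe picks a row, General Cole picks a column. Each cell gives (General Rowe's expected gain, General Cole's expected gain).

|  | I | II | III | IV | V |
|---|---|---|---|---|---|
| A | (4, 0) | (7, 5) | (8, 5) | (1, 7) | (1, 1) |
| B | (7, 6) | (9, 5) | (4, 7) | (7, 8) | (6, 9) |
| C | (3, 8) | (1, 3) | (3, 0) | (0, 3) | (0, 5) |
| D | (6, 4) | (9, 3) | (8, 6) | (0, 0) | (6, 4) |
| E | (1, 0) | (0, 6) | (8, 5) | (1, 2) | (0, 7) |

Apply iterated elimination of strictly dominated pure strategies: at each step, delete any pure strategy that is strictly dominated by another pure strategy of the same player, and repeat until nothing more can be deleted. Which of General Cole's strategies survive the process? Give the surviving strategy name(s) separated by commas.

II, III, IV, V

For General Rowe, A strictly dominates C on the remaining columns (I: 4>3, II: 7>1, III: 8>3, IV: 1>0, V: 1>0); eliminate C.
Column I is eliminated: III beats it against every remaining row (A: 5>0, B: 7>6, D: 6>4, E: 5>0).
Among the remaining strategies, none is strictly dominated by another pure strategy of the same player, so the elimination stops.
Surviving strategies — General Rowe: {A, B, D, E}; General Cole: {II, III, IV, V}.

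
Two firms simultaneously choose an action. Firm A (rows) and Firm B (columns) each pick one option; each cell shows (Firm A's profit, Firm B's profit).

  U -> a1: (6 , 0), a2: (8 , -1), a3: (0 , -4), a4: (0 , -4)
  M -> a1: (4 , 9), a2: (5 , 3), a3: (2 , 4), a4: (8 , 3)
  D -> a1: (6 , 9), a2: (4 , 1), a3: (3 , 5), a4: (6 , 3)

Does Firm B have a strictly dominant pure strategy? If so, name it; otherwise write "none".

a1

a1 vs a2: U: 0>-1, M: 9>3, D: 9>1.
a1 vs a3: U: 0>-4, M: 9>4, D: 9>5.
a1 vs a4: U: 0>-4, M: 9>3, D: 9>3.
a1 strictly beats every other strategy against every opponent action, so it is strictly dominant.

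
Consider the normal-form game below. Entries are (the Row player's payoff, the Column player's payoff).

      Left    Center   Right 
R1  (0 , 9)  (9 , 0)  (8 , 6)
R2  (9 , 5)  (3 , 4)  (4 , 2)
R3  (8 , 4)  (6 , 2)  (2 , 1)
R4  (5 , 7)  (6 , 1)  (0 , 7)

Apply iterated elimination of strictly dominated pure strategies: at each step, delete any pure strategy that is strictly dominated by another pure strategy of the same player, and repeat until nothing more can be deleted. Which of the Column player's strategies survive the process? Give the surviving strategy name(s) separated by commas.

Left

For the Column player, Left strictly dominates Center on the remaining rows (R1: 9>0, R2: 5>4, R3: 4>2, R4: 7>1); eliminate Center.
For the Row player, R2 strictly dominates R3 on the remaining columns (Left: 9>8, Right: 4>2); eliminate R3.
For the Row player, R2 strictly dominates R4 on the remaining columns (Left: 9>5, Right: 4>0); eliminate R4.
Column Right is eliminated: Left beats it against every remaining row (R1: 9>6, R2: 5>2).
For the Row player, R2 strictly dominates R1 on the remaining columns (Left: 9>0); eliminate R1.
Among the remaining strategies, none is strictly dominated by another pure strategy of the same player, so the elimination stops.
Surviving strategies — the Row player: {R2}; the Column player: {Left}.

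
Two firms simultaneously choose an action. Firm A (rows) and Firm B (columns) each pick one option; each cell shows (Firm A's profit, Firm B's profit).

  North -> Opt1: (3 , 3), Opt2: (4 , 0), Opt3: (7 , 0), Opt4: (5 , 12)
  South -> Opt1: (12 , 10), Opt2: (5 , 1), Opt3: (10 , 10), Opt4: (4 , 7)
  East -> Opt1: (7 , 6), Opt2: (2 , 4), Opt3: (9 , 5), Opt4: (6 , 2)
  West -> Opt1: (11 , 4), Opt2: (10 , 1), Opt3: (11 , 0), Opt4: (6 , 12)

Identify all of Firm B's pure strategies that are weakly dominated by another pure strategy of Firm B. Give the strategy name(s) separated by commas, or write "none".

Nothing dominates Opt1: Opt2 at North (3>0); Opt3 at North (3>0); Opt4 at South (10>7).
Opt2: dominated, since Opt1 does at least as well everywhere (North: 3>0, South: 10>1, East: 6>4, West: 4>1).
Opt3 is weakly dominated by Opt1 (North: 3>0, South: 10=10, East: 6>5, West: 4>0).
Opt4 is not dominated — it holds its own against Opt1 at North (12>3); Opt2 at North (12>0); Opt3 at North (12>0).

Opt2, Opt3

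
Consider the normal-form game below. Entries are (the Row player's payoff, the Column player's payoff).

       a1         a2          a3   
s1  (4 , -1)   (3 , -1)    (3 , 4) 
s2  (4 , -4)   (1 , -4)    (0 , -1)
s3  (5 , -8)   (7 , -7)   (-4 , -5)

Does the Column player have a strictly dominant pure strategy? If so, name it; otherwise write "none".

a3 vs a1: s1: 4>-1, s2: -1>-4, s3: -5>-8.
a3 vs a2: s1: 4>-1, s2: -1>-4, s3: -5>-7.
a3 strictly beats every other strategy against every opponent action, so it is strictly dominant.

a3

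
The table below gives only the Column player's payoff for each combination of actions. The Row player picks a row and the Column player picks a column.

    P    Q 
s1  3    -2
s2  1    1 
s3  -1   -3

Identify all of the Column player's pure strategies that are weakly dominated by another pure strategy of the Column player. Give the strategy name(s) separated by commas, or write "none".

P is not dominated — it holds its own against Q at s1 (3>-2).
P weakly dominates Q — s1: 3>-2, s2: 1=1, s3: -1>-3.

Q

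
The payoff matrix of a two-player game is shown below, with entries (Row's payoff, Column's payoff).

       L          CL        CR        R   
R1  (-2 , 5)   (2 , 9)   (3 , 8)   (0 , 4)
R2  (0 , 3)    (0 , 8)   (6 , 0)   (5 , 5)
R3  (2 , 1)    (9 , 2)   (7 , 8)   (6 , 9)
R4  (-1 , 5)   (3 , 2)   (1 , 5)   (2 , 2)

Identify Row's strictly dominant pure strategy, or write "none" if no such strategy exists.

R3 vs R1: L: 2>-2, CL: 9>2, CR: 7>3, R: 6>0.
R3 vs R2: L: 2>0, CL: 9>0, CR: 7>6, R: 6>5.
R3 vs R4: L: 2>-1, CL: 9>3, CR: 7>1, R: 6>2.
R3 strictly beats every other strategy against every opponent action, so it is strictly dominant.

R3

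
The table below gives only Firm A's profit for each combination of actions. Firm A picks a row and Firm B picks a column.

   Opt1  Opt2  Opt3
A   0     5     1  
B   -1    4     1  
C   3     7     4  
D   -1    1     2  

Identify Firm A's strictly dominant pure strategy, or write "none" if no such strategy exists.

C vs A: Opt1: 3>0, Opt2: 7>5, Opt3: 4>1.
C vs B: Opt1: 3>-1, Opt2: 7>4, Opt3: 4>1.
C vs D: Opt1: 3>-1, Opt2: 7>1, Opt3: 4>2.
C strictly beats every other strategy against every opponent action, so it is strictly dominant.

C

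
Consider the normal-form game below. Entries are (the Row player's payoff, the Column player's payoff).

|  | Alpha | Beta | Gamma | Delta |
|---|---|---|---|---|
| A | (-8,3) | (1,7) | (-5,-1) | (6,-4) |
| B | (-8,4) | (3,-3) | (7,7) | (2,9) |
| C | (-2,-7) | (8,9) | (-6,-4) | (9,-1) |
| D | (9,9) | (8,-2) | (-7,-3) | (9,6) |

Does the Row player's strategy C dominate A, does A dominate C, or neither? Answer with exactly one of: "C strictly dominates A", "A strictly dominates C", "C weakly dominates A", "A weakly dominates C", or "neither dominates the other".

Compare C to A across each opponent action: Alpha: -2>-8, Beta: 8>1, Gamma: -6<-5, Delta: 9>6.
C does better at Alpha, Beta, Delta but worse at Gamma; neither strategy dominates the other.

neither dominates the other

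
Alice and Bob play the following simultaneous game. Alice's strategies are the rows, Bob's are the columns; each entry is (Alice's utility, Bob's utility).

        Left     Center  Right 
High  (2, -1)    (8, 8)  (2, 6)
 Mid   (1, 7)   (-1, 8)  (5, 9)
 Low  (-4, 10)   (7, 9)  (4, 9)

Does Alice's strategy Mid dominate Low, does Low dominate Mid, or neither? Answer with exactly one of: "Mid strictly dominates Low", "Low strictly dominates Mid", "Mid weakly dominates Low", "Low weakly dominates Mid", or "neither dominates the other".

Mid's payoffs vs Low's, by Bob's action — Left: 1>-4, Center: -1<7, Right: 5>4.
Mid does better at Left, Right but worse at Center; neither strategy dominates the other.

neither dominates the other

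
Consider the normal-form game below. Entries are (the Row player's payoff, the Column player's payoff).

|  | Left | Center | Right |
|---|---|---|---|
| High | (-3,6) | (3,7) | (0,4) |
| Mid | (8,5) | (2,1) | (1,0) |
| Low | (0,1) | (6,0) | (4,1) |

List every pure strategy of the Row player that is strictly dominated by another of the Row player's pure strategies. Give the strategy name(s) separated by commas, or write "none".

High

High is strictly dominated by Low (Left: 0>-3, Center: 6>3, Right: 4>0).
Nothing dominates Mid: High at Left (8>-3); Low at Left (8>0).
Low is not dominated — it holds its own against High at Left (0>-3); Mid at Center (6>2).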